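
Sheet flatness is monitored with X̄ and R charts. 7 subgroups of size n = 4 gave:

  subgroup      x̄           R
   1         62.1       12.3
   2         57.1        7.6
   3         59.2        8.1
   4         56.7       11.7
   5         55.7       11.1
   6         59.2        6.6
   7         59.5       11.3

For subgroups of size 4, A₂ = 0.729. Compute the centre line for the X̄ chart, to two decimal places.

X̄̄ = (62.1 + 57.1 + 59.2 + 56.7 + 55.7 + 59.2 + 59.5) / 7 = 409.5000 / 7 = 58.5000
CL = X̄̄ = 58.5000

58.50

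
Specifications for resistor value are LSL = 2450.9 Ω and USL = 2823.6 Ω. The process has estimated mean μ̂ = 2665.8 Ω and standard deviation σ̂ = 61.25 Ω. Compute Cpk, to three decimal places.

Cpu = (USL − μ̂) / (3σ̂) = (2823.6 − 2665.8) / (3 × 61.25) = 0.8588; Cpl = (μ̂ − LSL) / (3σ̂) = (2665.8 − 2450.9) / (3 × 61.25) = 1.1695; Cpk = min(Cpu, Cpl) = 0.8588

0.859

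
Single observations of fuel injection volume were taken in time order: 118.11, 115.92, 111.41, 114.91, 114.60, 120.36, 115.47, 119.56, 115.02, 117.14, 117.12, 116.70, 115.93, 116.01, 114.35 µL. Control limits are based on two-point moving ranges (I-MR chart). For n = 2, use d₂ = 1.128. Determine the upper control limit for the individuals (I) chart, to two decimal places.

X̄ = (118.11 + 115.92 + 111.41 + 114.91 + 114.60 + 120.36 + 115.47 + 119.56 + 115.02 + 117.14 + 117.12 + 116.70 + 115.93 + 116.01 + 114.35) / 15 = 116.1740
Moving ranges: 2.19, 4.51, 3.50, 0.31, 5.76, 4.89, 4.09, 4.54, 2.12, 0.02, 0.42, 0.77, 0.08, 1.66; M̄R̄ = 34.8600 / 14 = 2.4900
UCL = X̄ + 3·M̄R̄/d₂ = 116.1740 + 3 × 2.4900 / 1.128 = 122.7963

122.80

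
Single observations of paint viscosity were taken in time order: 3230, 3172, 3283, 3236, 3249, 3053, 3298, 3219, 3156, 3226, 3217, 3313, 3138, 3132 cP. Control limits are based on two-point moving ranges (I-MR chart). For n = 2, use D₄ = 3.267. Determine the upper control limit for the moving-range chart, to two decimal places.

Moving ranges: 58, 111, 47, 13, 196, 245, 79, 63, 70, 9, 96, 175, 6; M̄R̄ = 1168.0000 / 13 = 89.8462
UCL_MR = D₄·M̄R̄ = 3.267 × 89.8462 = 293.5274

293.53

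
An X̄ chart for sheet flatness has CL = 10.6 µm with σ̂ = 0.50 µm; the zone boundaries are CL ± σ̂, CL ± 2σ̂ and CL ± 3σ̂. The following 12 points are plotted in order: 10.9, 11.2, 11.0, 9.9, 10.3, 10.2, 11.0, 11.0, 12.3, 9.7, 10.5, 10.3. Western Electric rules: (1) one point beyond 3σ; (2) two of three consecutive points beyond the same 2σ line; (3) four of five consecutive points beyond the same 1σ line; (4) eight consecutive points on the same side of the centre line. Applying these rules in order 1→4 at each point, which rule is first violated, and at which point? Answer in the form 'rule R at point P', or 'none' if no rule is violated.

rule 1 at point 9

Zone of each point (C = within 1σ̂, B = 1σ̂–2σ̂, A = 2σ̂–3σ̂, * = beyond 3σ̂; sign = side of CL): 1:+C, 2:+B, 3:+C, 4:-B, 5:-C, 6:-C, 7:+C, 8:+C, 9:+*, 10:-B, 11:-C, 12:-C
Rule 1 (one point beyond the 3σ limits) is satisfied at point 9.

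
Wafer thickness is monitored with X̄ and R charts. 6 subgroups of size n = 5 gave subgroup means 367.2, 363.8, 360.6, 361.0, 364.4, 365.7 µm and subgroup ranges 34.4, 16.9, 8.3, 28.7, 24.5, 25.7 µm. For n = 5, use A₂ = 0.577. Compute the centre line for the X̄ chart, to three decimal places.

363.783

X̄̄ = (367.2 + 363.8 + 360.6 + 361.0 + 364.4 + 365.7) / 6 = 2182.7000 / 6 = 363.7833
CL = X̄̄ = 363.7833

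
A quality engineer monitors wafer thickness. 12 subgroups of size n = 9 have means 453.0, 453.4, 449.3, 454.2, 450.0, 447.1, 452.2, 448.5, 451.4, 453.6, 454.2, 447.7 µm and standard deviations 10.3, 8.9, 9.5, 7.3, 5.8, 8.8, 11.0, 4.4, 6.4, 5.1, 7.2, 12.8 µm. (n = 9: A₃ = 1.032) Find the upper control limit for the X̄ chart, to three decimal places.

X̄̄ = (453.0 + 453.4 + 449.3 + 454.2 + 450.0 + 447.1 + 452.2 + 448.5 + 451.4 + 453.6 + 454.2 + 447.7) / 12 = 451.2167
s̄ = (10.3 + 8.9 + 9.5 + 7.3 + 5.8 + 8.8 + 11.0 + 4.4 + 6.4 + 5.1 + 7.2 + 12.8) / 12 = 8.1250
UCL = X̄̄ + A₃·s̄ = 451.2167 + 1.032 × 8.1250 = 459.6017

459.602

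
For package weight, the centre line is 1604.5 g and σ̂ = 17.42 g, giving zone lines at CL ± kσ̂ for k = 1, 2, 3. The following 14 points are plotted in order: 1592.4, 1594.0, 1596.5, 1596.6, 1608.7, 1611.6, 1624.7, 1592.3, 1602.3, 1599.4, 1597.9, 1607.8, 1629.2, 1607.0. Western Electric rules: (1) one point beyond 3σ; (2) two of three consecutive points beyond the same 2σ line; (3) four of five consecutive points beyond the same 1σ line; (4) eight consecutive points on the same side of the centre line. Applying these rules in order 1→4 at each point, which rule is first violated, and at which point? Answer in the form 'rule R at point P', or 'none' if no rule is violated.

Zone of each point (C = within 1σ̂, B = 1σ̂–2σ̂, A = 2σ̂–3σ̂, * = beyond 3σ̂; sign = side of CL): 1:-C, 2:-C, 3:-C, 4:-C, 5:+C, 6:+C, 7:+B, 8:-C, 9:-C, 10:-C, 11:-C, 12:+C, 13:+B, 14:+C
No rule fires across all 14 points.

none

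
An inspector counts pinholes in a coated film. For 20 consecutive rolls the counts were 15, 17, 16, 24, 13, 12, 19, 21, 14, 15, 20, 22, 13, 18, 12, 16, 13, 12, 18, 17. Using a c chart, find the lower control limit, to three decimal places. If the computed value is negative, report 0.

c̄ = (15 + 17 + 16 + 24 + 13 + 12 + 19 + 21 + 14 + 15 + 20 + 22 + 13 + 18 + 12 + 16 + 13 + 12 + 18 + 17) / 20 = 327 / 20 = 16.3500
LCL = c̄ − 3√c̄ = 16.3500 − 3 × 4.0435 = 4.2195

4.219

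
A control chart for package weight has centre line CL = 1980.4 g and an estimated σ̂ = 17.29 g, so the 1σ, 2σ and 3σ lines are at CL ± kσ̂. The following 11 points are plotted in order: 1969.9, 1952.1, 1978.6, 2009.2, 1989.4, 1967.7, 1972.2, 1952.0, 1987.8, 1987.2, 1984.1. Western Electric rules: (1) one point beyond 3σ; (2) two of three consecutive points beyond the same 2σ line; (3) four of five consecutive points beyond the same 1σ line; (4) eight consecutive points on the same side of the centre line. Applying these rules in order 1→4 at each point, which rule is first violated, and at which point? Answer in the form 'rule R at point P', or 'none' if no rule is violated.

Zone of each point (C = within 1σ̂, B = 1σ̂–2σ̂, A = 2σ̂–3σ̂, * = beyond 3σ̂; sign = side of CL): 1:-C, 2:-B, 3:-C, 4:+B, 5:+C, 6:-C, 7:-C, 8:-B, 9:+C, 10:+C, 11:+C
No rule fires across all 11 points.

none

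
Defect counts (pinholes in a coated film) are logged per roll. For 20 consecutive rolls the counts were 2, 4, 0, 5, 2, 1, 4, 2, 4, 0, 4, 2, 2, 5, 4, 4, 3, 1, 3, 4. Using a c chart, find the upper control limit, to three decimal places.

7.820

c̄ = (2 + 4 + 0 + 5 + 2 + 1 + 4 + 2 + 4 + 0 + 4 + 2 + 2 + 5 + 4 + 4 + 3 + 1 + 3 + 4) / 20 = 56 / 20 = 2.8000
UCL = c̄ + 3√c̄ = 2.8000 + 3 × √2.8000 = 2.8000 + 3 × 1.6733 = 7.8200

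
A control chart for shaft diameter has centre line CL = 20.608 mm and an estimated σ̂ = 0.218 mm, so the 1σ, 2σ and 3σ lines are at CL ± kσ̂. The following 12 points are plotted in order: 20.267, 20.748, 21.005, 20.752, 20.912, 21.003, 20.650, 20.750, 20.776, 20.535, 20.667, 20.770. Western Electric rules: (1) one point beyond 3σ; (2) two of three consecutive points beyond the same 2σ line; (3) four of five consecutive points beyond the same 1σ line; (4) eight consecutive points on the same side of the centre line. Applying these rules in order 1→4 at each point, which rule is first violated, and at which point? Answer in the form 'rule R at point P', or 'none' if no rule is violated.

Zone of each point (C = within 1σ̂, B = 1σ̂–2σ̂, A = 2σ̂–3σ̂, * = beyond 3σ̂; sign = side of CL): 1:-B, 2:+C, 3:+B, 4:+C, 5:+B, 6:+B, 7:+C, 8:+C, 9:+C, 10:-C, 11:+C, 12:+C
Rule 4 (eight consecutive points on the same side of the centre line) is satisfied at point 9.

rule 4 at point 9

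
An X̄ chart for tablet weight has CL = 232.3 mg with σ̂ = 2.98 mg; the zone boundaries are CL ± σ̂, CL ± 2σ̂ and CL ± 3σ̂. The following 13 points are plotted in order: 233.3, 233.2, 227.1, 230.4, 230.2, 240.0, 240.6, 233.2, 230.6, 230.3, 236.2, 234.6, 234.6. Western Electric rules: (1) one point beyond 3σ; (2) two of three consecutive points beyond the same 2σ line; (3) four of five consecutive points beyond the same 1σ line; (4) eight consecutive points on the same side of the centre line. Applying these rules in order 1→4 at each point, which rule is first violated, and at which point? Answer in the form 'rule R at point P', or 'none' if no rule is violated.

rule 2 at point 7

Zone of each point (C = within 1σ̂, B = 1σ̂–2σ̂, A = 2σ̂–3σ̂, * = beyond 3σ̂; sign = side of CL): 1:+C, 2:+C, 3:-B, 4:-C, 5:-C, 6:+A, 7:+A, 8:+C, 9:-C, 10:-C, 11:+B, 12:+C, 13:+C
Rule 2 (two of three consecutive points beyond the same 2σ limit) is satisfied at point 7.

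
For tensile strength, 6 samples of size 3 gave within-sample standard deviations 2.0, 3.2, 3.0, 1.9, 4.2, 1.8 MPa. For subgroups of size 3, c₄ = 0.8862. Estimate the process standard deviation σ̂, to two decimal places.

s̄ = (2.0 + 3.2 + 3.0 + 1.9 + 4.2 + 1.8) / 6 = 2.6833
σ̂ = s̄ / c₄ = 2.6833 / 0.8862 = 3.0279

3.03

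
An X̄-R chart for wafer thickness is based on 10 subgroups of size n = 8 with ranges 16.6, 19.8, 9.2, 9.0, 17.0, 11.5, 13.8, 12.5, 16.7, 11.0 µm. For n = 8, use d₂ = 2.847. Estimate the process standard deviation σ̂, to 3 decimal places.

R̄ = (16.6 + 19.8 + 9.2 + 9.0 + 17.0 + 11.5 + 13.8 + 12.5 + 16.7 + 11.0) / 10 = 13.7100
σ̂ = R̄ / d₂ = 13.7100 / 2.847 = 4.8156

4.816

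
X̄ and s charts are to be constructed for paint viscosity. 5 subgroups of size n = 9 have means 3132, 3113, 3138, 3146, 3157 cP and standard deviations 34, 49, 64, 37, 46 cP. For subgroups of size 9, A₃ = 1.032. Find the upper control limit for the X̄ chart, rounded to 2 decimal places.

X̄̄ = (3132 + 3113 + 3138 + 3146 + 3157) / 5 = 3137.2000
s̄ = (34 + 49 + 64 + 37 + 46) / 5 = 46.0000
UCL = X̄̄ + A₃·s̄ = 3137.2000 + 1.032 × 46.0000 = 3184.6720

3184.67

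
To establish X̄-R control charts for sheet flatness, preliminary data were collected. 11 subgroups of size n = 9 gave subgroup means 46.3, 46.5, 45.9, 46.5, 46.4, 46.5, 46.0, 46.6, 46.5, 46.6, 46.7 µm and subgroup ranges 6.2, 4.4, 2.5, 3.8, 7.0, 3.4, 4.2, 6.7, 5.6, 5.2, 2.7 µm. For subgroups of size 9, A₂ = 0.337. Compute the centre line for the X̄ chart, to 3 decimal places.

X̄̄ = (46.3 + 46.5 + 45.9 + 46.5 + 46.4 + 46.5 + 46.0 + 46.6 + 46.5 + 46.6 + 46.7) / 11 = 510.5000 / 11 = 46.4091
CL = X̄̄ = 46.4091

46.409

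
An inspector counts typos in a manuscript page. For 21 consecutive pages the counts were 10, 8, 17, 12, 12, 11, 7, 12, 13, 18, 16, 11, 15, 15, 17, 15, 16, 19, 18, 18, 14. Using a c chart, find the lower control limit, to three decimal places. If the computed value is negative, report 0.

2.775

c̄ = (10 + 8 + 17 + 12 + 12 + 11 + 7 + 12 + 13 + 18 + 16 + 11 + 15 + 15 + 17 + 15 + 16 + 19 + 18 + 18 + 14) / 21 = 294 / 21 = 14.0000
LCL = c̄ − 3√c̄ = 14.0000 − 3 × 3.7417 = 2.7750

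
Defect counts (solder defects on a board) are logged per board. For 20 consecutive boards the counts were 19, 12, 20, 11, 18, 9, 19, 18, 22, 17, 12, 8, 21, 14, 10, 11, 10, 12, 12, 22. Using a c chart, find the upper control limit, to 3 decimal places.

c̄ = (19 + 12 + 20 + 11 + 18 + 9 + 19 + 18 + 22 + 17 + 12 + 8 + 21 + 14 + 10 + 11 + 10 + 12 + 12 + 22) / 20 = 297 / 20 = 14.8500
UCL = c̄ + 3√c̄ = 14.8500 + 3 × √14.8500 = 14.8500 + 3 × 3.8536 = 26.4107

26.411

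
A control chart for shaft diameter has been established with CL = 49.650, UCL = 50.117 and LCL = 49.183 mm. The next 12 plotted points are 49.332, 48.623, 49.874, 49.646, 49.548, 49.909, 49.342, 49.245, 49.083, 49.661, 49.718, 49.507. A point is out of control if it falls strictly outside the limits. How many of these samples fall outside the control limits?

2

Compare each point to [49.183, 50.117]: sample 2 = 48.623 < LCL; sample 9 = 49.083 < LCL.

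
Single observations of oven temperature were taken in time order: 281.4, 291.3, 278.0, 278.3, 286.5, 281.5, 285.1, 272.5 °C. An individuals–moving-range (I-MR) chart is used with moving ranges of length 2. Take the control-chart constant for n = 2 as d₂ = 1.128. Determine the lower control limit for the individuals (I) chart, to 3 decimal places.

261.726

X̄ = (281.4 + 291.3 + 278.0 + 278.3 + 286.5 + 281.5 + 285.1 + 272.5) / 8 = 281.8250
Moving ranges: 9.9, 13.3, 0.3, 8.2, 5.0, 3.6, 12.6; M̄R̄ = 52.9000 / 7 = 7.5571
LCL = X̄ − 3·M̄R̄/d₂ = 281.8250 − 3 × 7.5571 / 1.128 = 261.7262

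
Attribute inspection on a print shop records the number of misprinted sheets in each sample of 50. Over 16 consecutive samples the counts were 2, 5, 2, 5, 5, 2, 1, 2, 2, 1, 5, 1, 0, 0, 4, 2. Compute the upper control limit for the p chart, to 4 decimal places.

0.1401

p̄ = Σdᵢ / (k·n) = 39 / (16 × 50) = 0.04875
UCL = p̄ + 3·√(p̄(1−p̄)/n) = 0.04875 + 3 × √(0.04875×0.95125/50) = 0.04875 + 3 × 0.03045 = 0.14011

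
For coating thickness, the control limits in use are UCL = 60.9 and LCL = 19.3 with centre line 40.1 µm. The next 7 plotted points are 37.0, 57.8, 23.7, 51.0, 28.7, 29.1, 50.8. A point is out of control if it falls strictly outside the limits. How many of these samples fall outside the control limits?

All 7 points lie within [19.3, 60.9].

0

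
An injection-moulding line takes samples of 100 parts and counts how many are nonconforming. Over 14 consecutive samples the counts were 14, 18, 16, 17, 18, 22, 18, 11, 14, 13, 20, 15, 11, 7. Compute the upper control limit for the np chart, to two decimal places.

p̄ = Σdᵢ / (k·n) = 214 / (14 × 100) = 0.15286
UCL = np̄ + 3·√(np̄(1−p̄)) = 15.2857 + 3 × √(15.2857×0.84714) = 15.2857 + 3 × 3.5985 = 26.0812

26.08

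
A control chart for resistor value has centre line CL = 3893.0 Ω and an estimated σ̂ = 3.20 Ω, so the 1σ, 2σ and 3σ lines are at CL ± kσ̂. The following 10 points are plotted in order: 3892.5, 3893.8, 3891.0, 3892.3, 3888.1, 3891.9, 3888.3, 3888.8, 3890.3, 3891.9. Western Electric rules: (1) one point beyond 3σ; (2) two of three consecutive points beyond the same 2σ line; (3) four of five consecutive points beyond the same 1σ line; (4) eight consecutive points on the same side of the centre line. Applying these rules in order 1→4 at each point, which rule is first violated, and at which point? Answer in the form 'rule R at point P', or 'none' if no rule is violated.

Zone of each point (C = within 1σ̂, B = 1σ̂–2σ̂, A = 2σ̂–3σ̂, * = beyond 3σ̂; sign = side of CL): 1:-C, 2:+C, 3:-C, 4:-C, 5:-B, 6:-C, 7:-B, 8:-B, 9:-C, 10:-C
Rule 4 (eight consecutive points on the same side of the centre line) is satisfied at point 10.

rule 4 at point 10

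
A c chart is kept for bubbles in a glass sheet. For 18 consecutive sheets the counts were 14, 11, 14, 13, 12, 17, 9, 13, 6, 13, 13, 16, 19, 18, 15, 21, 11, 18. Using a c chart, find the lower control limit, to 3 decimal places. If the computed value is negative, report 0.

c̄ = (14 + 11 + 14 + 13 + 12 + 17 + 9 + 13 + 6 + 13 + 13 + 16 + 19 + 18 + 15 + 21 + 11 + 18) / 18 = 253 / 18 = 14.0556
LCL = c̄ − 3√c̄ = 14.0556 − 3 × 3.7491 = 2.8083

2.808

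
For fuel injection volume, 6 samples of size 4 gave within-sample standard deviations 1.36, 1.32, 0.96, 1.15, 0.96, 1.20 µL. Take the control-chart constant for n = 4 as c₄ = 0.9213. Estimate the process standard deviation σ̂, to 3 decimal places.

1.257

s̄ = (1.36 + 1.32 + 0.96 + 1.15 + 0.96 + 1.20) / 6 = 1.1583
σ̂ = s̄ / c₄ = 1.1583 / 0.9213 = 1.2573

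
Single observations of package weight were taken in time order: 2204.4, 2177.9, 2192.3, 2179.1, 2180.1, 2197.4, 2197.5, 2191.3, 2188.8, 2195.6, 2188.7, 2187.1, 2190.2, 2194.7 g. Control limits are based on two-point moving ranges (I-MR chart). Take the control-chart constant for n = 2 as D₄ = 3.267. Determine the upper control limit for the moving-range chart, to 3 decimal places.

26.161

Moving ranges: 26.5, 14.4, 13.2, 1.0, 17.3, 0.1, 6.2, 2.5, 6.8, 6.9, 1.6, 3.1, 4.5; M̄R̄ = 104.1000 / 13 = 8.0077
UCL_MR = D₄·M̄R̄ = 3.267 × 8.0077 = 26.1611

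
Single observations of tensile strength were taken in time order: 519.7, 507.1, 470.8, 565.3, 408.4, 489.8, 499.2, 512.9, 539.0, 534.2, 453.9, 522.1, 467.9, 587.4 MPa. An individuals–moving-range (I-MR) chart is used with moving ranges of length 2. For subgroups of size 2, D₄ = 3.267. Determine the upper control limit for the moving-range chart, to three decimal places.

Moving ranges: 12.6, 36.3, 94.5, 156.9, 81.4, 9.4, 13.7, 26.1, 4.8, 80.3, 68.2, 54.2, 119.5; M̄R̄ = 757.9000 / 13 = 58.3000
UCL_MR = D₄·M̄R̄ = 3.267 × 58.3000 = 190.4661

190.466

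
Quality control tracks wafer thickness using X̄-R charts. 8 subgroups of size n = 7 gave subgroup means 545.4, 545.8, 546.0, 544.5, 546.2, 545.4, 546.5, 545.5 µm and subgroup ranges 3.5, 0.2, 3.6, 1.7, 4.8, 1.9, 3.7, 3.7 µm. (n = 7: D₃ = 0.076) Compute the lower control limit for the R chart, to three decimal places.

0.219

R̄ = (3.5 + 0.2 + 3.6 + 1.7 + 4.8 + 1.9 + 3.7 + 3.7) / 8 = 23.1000 / 8 = 2.8875
LCL_R = D₃·R̄ = 0.076 × 2.8875 = 0.2195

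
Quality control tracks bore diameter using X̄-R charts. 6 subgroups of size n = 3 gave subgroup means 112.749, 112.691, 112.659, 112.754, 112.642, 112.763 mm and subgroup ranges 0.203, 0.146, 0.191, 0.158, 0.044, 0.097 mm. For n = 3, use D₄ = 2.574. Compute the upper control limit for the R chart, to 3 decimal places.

0.360

R̄ = (0.203 + 0.146 + 0.191 + 0.158 + 0.044 + 0.097) / 6 = 0.8390 / 6 = 0.1398
UCL_R = D₄·R̄ = 2.574 × 0.1398 = 0.3599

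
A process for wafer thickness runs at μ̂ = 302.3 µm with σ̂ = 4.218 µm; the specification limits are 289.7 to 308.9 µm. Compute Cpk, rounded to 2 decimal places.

0.52

Cpu = (USL − μ̂) / (3σ̂) = (308.9 − 302.3) / (3 × 4.218) = 0.5216; Cpl = (μ̂ − LSL) / (3σ̂) = (302.3 − 289.7) / (3 × 4.218) = 0.9957; Cpk = min(Cpu, Cpl) = 0.5216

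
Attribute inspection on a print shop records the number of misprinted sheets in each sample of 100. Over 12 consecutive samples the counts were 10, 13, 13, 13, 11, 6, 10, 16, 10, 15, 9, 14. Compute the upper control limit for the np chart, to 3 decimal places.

21.297

p̄ = Σdᵢ / (k·n) = 140 / (12 × 100) = 0.11667
UCL = np̄ + 3·√(np̄(1−p̄)) = 11.6667 + 3 × √(11.6667×0.88333) = 11.6667 + 3 × 3.2102 = 21.2973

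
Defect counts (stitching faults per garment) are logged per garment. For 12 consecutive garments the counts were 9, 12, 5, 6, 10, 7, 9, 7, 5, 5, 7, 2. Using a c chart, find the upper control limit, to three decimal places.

c̄ = (9 + 12 + 5 + 6 + 10 + 7 + 9 + 7 + 5 + 5 + 7 + 2) / 12 = 84 / 12 = 7.0000
UCL = c̄ + 3√c̄ = 7.0000 + 3 × √7.0000 = 7.0000 + 3 × 2.6458 = 14.9373

14.937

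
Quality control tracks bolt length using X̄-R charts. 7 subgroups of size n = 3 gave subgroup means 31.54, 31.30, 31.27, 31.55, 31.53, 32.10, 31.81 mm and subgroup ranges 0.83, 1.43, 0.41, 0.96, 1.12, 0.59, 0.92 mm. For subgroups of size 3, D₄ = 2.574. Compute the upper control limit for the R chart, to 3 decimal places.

R̄ = (0.83 + 1.43 + 0.41 + 0.96 + 1.12 + 0.59 + 0.92) / 7 = 6.2600 / 7 = 0.8943
UCL_R = D₄·R̄ = 2.574 × 0.8943 = 2.3019

2.302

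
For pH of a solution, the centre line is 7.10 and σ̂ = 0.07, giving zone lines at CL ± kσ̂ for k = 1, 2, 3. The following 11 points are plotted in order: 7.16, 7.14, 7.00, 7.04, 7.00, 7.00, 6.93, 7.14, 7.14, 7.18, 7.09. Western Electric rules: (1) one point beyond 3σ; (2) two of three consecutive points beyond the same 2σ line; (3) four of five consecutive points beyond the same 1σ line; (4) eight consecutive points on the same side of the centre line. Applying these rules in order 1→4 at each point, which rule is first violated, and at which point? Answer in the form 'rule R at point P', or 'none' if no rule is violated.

rule 3 at point 7

Zone of each point (C = within 1σ̂, B = 1σ̂–2σ̂, A = 2σ̂–3σ̂, * = beyond 3σ̂; sign = side of CL): 1:+C, 2:+C, 3:-B, 4:-C, 5:-B, 6:-B, 7:-A, 8:+C, 9:+C, 10:+B, 11:-C
Rule 3 (four of five consecutive points beyond the same 1σ limit) is satisfied at point 7.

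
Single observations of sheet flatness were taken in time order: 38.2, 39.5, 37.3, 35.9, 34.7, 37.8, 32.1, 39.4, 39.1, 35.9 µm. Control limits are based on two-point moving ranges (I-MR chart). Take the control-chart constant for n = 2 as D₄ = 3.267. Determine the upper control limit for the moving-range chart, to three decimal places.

9.329

Moving ranges: 1.3, 2.2, 1.4, 1.2, 3.1, 5.7, 7.3, 0.3, 3.2; M̄R̄ = 25.7000 / 9 = 2.8556
UCL_MR = D₄·M̄R̄ = 3.267 × 2.8556 = 9.3291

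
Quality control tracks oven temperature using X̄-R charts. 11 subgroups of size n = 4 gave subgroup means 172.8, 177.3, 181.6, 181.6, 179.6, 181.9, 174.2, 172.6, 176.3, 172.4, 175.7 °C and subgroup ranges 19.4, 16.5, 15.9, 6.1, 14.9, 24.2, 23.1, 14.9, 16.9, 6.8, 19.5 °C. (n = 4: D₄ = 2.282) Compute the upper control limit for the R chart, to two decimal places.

36.97

R̄ = (19.4 + 16.5 + 15.9 + 6.1 + 14.9 + 24.2 + 23.1 + 14.9 + 16.9 + 6.8 + 19.5) / 11 = 178.2000 / 11 = 16.2000
UCL_R = D₄·R̄ = 2.282 × 16.2000 = 36.9684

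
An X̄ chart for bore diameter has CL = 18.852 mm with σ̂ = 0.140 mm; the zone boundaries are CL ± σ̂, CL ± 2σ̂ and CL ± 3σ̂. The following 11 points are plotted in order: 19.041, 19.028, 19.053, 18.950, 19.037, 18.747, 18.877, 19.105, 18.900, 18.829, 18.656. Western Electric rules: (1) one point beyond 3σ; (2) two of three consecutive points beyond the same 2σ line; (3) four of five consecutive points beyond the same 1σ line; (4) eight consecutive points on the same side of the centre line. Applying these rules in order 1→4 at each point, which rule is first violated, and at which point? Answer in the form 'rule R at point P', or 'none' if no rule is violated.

rule 3 at point 5

Zone of each point (C = within 1σ̂, B = 1σ̂–2σ̂, A = 2σ̂–3σ̂, * = beyond 3σ̂; sign = side of CL): 1:+B, 2:+B, 3:+B, 4:+C, 5:+B, 6:-C, 7:+C, 8:+B, 9:+C, 10:-C, 11:-B
Rule 3 (four of five consecutive points beyond the same 1σ limit) is satisfied at point 5.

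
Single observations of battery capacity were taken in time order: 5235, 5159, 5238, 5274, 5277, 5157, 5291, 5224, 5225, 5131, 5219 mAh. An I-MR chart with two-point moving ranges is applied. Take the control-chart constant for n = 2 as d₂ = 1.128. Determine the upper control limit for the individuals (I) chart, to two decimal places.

5406.55

X̄ = (5235 + 5159 + 5238 + 5274 + 5277 + 5157 + 5291 + 5224 + 5225 + 5131 + 5219) / 11 = 5220.9091
Moving ranges: 76, 79, 36, 3, 120, 134, 67, 1, 94, 88; M̄R̄ = 698.0000 / 10 = 69.8000
UCL = X̄ + 3·M̄R̄/d₂ = 5220.9091 + 3 × 69.8000 / 1.128 = 5406.5474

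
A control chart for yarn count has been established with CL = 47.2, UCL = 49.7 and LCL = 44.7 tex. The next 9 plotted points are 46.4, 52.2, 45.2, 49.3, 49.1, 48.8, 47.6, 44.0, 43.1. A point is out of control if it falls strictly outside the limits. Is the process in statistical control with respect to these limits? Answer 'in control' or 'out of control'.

out of control

Compare each point to [44.7, 49.7]: sample 2 = 52.2 > UCL; sample 8 = 44.0 < LCL; sample 9 = 43.1 < LCL.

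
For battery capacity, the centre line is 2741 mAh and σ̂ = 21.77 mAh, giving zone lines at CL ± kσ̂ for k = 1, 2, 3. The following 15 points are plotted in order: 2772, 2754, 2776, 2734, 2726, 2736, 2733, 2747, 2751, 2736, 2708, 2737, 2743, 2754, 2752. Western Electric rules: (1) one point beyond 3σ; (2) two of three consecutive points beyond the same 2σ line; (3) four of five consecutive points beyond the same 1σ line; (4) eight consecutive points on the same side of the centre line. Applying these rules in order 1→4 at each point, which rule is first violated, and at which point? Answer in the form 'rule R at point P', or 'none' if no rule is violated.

none

Zone of each point (C = within 1σ̂, B = 1σ̂–2σ̂, A = 2σ̂–3σ̂, * = beyond 3σ̂; sign = side of CL): 1:+B, 2:+C, 3:+B, 4:-C, 5:-C, 6:-C, 7:-C, 8:+C, 9:+C, 10:-C, 11:-B, 12:-C, 13:+C, 14:+C, 15:+C
No rule fires across all 15 points.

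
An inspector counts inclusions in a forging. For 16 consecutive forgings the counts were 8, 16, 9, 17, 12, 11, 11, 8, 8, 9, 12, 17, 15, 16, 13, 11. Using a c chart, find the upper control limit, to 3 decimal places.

22.482

c̄ = (8 + 16 + 9 + 17 + 12 + 11 + 11 + 8 + 8 + 9 + 12 + 17 + 15 + 16 + 13 + 11) / 16 = 193 / 16 = 12.0625
UCL = c̄ + 3√c̄ = 12.0625 + 3 × √12.0625 = 12.0625 + 3 × 3.4731 = 22.4818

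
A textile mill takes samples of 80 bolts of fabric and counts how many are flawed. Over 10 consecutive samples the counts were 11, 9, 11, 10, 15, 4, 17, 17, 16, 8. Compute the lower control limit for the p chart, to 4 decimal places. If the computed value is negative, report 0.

p̄ = Σdᵢ / (k·n) = 118 / (10 × 80) = 0.14750
LCL = p̄ − 3·√(p̄(1−p̄)/n) = 0.14750 − 3 × 0.03965 = 0.02856

0.0286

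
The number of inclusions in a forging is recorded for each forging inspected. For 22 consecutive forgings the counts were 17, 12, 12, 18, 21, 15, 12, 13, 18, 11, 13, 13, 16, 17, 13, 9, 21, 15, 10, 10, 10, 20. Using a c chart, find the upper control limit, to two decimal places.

25.73

c̄ = (17 + 12 + 12 + 18 + 21 + 15 + 12 + 13 + 18 + 11 + 13 + 13 + 16 + 17 + 13 + 9 + 21 + 15 + 10 + 10 + 10 + 20) / 22 = 316 / 22 = 14.3636
UCL = c̄ + 3√c̄ = 14.3636 + 3 × √14.3636 = 14.3636 + 3 × 3.7899 = 25.7335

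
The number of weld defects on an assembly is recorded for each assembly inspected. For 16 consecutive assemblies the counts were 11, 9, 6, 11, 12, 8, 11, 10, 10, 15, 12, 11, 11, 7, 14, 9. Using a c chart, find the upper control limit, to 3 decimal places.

20.130

c̄ = (11 + 9 + 6 + 11 + 12 + 8 + 11 + 10 + 10 + 15 + 12 + 11 + 11 + 7 + 14 + 9) / 16 = 167 / 16 = 10.4375
UCL = c̄ + 3√c̄ = 10.4375 + 3 × √10.4375 = 10.4375 + 3 × 3.2307 = 20.1296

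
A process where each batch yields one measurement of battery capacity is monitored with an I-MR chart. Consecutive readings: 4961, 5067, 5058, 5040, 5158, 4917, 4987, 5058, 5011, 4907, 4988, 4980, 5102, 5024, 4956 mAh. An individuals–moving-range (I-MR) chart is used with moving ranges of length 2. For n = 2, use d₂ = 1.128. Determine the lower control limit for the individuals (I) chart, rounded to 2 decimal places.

4797.51

X̄ = (4961 + 5067 + 5058 + 5040 + 5158 + 4917 + 4987 + 5058 + 5011 + 4907 + 4988 + 4980 + 5102 + 5024 + 4956) / 15 = 5014.2667
Moving ranges: 106, 9, 18, 118, 241, 70, 71, 47, 104, 81, 8, 122, 78, 68; M̄R̄ = 1141.0000 / 14 = 81.5000
LCL = X̄ − 3·M̄R̄/d₂ = 5014.2667 − 3 × 81.5000 / 1.128 = 4797.5113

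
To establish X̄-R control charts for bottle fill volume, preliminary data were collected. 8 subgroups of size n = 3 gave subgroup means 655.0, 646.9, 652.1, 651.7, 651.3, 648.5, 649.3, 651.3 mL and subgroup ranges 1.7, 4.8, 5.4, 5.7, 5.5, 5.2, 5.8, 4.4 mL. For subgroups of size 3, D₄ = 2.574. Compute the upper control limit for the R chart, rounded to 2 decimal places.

12.39

R̄ = (1.7 + 4.8 + 5.4 + 5.7 + 5.5 + 5.2 + 5.8 + 4.4) / 8 = 38.5000 / 8 = 4.8125
UCL_R = D₄·R̄ = 2.574 × 4.8125 = 12.3874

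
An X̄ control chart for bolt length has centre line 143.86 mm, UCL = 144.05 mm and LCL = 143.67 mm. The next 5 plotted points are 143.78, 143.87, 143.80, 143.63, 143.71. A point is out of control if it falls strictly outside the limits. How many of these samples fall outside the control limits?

1

Compare each point to [143.67, 144.05]: sample 4 = 143.63 < LCL.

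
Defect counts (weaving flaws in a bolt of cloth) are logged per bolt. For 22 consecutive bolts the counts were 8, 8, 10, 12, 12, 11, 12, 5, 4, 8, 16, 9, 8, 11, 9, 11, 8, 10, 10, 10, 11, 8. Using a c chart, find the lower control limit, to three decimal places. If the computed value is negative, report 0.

0.300

c̄ = (8 + 8 + 10 + 12 + 12 + 11 + 12 + 5 + 4 + 8 + 16 + 9 + 8 + 11 + 9 + 11 + 8 + 10 + 10 + 10 + 11 + 8) / 22 = 211 / 22 = 9.5909
LCL = c̄ − 3√c̄ = 9.5909 − 3 × 3.0969 = 0.3002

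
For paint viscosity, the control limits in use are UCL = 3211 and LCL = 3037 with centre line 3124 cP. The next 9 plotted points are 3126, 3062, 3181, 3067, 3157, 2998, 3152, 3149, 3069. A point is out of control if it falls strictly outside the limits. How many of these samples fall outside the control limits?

1

Compare each point to [3037, 3211]: sample 6 = 2998 < LCL.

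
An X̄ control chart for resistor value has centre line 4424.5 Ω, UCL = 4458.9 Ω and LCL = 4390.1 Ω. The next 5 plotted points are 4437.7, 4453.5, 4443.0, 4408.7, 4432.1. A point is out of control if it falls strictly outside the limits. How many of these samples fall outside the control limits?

0

All 5 points lie within [4390.1, 4458.9].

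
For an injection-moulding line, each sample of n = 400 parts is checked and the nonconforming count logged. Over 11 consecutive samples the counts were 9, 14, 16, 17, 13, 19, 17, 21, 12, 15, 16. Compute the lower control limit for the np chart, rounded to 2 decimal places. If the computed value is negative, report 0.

p̄ = Σdᵢ / (k·n) = 169 / (11 × 400) = 0.03841
LCL = np̄ − 3·√(np̄(1−p̄)) = 15.3636 − 3 × 3.8436 = 3.8327

3.83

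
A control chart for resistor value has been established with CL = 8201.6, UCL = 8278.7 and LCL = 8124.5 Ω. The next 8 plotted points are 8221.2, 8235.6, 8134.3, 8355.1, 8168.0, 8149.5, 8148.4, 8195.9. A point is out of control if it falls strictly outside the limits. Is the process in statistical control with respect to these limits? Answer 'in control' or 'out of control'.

out of control

Compare each point to [8124.5, 8278.7]: sample 4 = 8355.1 > UCL.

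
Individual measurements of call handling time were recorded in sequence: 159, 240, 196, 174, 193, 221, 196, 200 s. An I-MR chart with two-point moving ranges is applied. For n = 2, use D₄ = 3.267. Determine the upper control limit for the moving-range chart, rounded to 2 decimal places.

104.08

Moving ranges: 81, 44, 22, 19, 28, 25, 4; M̄R̄ = 223.0000 / 7 = 31.8571
UCL_MR = D₄·M̄R̄ = 3.267 × 31.8571 = 104.0773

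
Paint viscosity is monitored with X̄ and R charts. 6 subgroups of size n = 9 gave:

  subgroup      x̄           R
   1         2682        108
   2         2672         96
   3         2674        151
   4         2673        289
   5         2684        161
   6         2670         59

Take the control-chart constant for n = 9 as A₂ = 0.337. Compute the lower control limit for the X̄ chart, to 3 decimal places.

2627.305

X̄̄ = (2682 + 2672 + 2674 + 2673 + 2684 + 2670) / 6 = 16055.0000 / 6 = 2675.8333
R̄ = (108 + 96 + 151 + 289 + 161 + 59) / 6 = 864.0000 / 6 = 144.0000
LCL = X̄̄ − A₂·R̄ = 2675.8333 − 0.337 × 144.0000 = 2627.3053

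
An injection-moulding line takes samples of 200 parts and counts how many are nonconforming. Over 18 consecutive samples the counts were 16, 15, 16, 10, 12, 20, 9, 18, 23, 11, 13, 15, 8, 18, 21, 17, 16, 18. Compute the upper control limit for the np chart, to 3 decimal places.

p̄ = Σdᵢ / (k·n) = 276 / (18 × 200) = 0.07667
UCL = np̄ + 3·√(np̄(1−p̄)) = 15.3333 + 3 × √(15.3333×0.92333) = 15.3333 + 3 × 3.7627 = 26.6214

26.621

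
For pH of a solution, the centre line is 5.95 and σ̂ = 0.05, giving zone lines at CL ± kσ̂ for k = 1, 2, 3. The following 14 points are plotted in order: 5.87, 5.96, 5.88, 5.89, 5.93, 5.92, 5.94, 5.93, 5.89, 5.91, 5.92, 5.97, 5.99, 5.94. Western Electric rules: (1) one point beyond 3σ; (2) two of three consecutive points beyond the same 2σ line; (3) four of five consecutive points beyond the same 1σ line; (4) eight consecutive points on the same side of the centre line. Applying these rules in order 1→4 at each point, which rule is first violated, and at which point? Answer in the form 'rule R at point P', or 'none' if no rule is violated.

rule 4 at point 10

Zone of each point (C = within 1σ̂, B = 1σ̂–2σ̂, A = 2σ̂–3σ̂, * = beyond 3σ̂; sign = side of CL): 1:-B, 2:+C, 3:-B, 4:-B, 5:-C, 6:-C, 7:-C, 8:-C, 9:-B, 10:-C, 11:-C, 12:+C, 13:+C, 14:-C
Rule 4 (eight consecutive points on the same side of the centre line) is satisfied at point 10.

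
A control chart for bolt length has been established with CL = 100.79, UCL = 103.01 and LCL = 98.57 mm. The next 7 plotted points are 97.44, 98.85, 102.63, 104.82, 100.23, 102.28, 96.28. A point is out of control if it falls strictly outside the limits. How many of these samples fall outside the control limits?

Compare each point to [98.57, 103.01]: sample 1 = 97.44 < LCL; sample 4 = 104.82 > UCL; sample 7 = 96.28 < LCL.

3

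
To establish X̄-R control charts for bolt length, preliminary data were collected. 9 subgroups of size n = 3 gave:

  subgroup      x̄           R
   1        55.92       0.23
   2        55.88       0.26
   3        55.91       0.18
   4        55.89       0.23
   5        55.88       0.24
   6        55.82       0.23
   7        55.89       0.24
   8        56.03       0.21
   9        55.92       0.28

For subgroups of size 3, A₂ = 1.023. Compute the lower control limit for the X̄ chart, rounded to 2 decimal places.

X̄̄ = (55.92 + 55.88 + 55.91 + 55.89 + 55.88 + 55.82 + 55.89 + 56.03 + 55.92) / 9 = 503.1400 / 9 = 55.9044
R̄ = (0.23 + 0.26 + 0.18 + 0.23 + 0.24 + 0.23 + 0.24 + 0.21 + 0.28) / 9 = 2.1000 / 9 = 0.2333
LCL = X̄̄ − A₂·R̄ = 55.9044 − 1.023 × 0.2333 = 55.6657

55.67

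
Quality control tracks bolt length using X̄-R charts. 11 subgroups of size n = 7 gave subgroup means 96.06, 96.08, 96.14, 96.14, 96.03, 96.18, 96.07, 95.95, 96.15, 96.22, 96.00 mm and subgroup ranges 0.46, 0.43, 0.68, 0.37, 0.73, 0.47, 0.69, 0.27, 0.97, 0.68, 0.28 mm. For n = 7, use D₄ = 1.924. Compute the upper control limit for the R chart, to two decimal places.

R̄ = (0.46 + 0.43 + 0.68 + 0.37 + 0.73 + 0.47 + 0.69 + 0.27 + 0.97 + 0.68 + 0.28) / 11 = 6.0300 / 11 = 0.5482
UCL_R = D₄·R̄ = 1.924 × 0.5482 = 1.0547

1.05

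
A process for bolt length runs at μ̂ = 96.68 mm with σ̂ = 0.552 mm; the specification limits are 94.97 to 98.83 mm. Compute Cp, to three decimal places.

Cp = (USL − LSL) / (6σ̂) = (98.83 − 94.97) / (6 × 0.552) = 3.8600 / 3.3120 = 1.1655

1.165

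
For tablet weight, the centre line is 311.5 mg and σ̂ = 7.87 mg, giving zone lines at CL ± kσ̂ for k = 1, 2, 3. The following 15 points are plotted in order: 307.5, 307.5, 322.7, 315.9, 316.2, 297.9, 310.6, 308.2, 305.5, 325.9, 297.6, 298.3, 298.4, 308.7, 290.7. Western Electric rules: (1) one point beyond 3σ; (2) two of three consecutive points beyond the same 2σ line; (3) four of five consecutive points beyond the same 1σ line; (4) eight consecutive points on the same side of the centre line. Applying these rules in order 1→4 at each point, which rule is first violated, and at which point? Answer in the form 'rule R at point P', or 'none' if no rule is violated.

rule 3 at point 15

Zone of each point (C = within 1σ̂, B = 1σ̂–2σ̂, A = 2σ̂–3σ̂, * = beyond 3σ̂; sign = side of CL): 1:-C, 2:-C, 3:+B, 4:+C, 5:+C, 6:-B, 7:-C, 8:-C, 9:-C, 10:+B, 11:-B, 12:-B, 13:-B, 14:-C, 15:-A
Rule 3 (four of five consecutive points beyond the same 1σ limit) is satisfied at point 15.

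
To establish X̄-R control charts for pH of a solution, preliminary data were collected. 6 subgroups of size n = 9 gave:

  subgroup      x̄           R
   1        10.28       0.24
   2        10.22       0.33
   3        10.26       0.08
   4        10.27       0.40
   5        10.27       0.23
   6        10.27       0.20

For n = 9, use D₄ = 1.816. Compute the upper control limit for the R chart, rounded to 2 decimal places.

0.45

R̄ = (0.24 + 0.33 + 0.08 + 0.40 + 0.23 + 0.20) / 6 = 1.4800 / 6 = 0.2467
UCL_R = D₄·R̄ = 1.816 × 0.2467 = 0.4479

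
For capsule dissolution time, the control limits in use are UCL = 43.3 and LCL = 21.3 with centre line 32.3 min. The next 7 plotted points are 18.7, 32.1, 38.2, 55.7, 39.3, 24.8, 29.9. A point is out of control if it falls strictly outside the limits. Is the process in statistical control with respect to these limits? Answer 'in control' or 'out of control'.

out of control

Compare each point to [21.3, 43.3]: sample 1 = 18.7 < LCL; sample 4 = 55.7 > UCL.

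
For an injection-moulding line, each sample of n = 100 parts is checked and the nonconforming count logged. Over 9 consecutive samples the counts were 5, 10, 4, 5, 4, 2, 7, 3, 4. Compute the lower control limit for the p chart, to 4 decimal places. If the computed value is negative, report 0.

0.0000

p̄ = Σdᵢ / (k·n) = 44 / (9 × 100) = 0.04889
LCL = p̄ − 3·√(p̄(1−p̄)/n) = 0.04889 − 3 × 0.02156 = -0.01580 → 0 (negative, so LCL = 0)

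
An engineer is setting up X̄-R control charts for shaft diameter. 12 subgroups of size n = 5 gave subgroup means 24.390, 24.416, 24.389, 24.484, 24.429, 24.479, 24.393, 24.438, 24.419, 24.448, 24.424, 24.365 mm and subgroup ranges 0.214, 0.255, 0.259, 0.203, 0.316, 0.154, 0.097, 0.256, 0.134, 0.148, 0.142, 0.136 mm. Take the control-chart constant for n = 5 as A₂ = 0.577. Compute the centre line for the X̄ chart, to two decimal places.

24.42

X̄̄ = (24.390 + 24.416 + 24.389 + 24.484 + 24.429 + 24.479 + 24.393 + 24.438 + 24.419 + 24.448 + 24.424 + 24.365) / 12 = 293.0740 / 12 = 24.4228
CL = X̄̄ = 24.4228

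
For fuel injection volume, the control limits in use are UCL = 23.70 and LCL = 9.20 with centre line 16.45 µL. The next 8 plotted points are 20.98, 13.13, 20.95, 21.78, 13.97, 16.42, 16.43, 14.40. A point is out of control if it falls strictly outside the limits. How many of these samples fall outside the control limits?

All 8 points lie within [9.20, 23.70].

0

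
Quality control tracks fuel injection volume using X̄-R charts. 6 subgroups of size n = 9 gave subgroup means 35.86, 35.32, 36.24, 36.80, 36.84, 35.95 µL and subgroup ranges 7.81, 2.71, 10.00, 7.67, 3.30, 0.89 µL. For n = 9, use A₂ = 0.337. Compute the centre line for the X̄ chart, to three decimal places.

X̄̄ = (35.86 + 35.32 + 36.24 + 36.80 + 36.84 + 35.95) / 6 = 217.0100 / 6 = 36.1683
CL = X̄̄ = 36.1683

36.168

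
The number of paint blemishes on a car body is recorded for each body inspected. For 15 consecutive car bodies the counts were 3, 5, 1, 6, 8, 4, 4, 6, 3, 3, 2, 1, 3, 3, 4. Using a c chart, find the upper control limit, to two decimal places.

9.53

c̄ = (3 + 5 + 1 + 6 + 8 + 4 + 4 + 6 + 3 + 3 + 2 + 1 + 3 + 3 + 4) / 15 = 56 / 15 = 3.7333
UCL = c̄ + 3√c̄ = 3.7333 + 3 × √3.7333 = 3.7333 + 3 × 1.9322 = 9.5299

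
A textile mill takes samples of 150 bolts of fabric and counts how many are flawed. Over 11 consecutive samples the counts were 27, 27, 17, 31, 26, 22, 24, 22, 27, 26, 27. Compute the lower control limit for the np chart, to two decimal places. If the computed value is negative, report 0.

11.38

p̄ = Σdᵢ / (k·n) = 276 / (11 × 150) = 0.16727
LCL = np̄ − 3·√(np̄(1−p̄)) = 25.0909 − 3 × 4.5710 = 11.3780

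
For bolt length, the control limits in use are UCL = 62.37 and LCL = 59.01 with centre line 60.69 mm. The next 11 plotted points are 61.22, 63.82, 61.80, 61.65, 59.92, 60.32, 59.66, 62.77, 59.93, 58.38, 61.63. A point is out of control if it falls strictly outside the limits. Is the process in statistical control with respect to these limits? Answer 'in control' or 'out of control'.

Compare each point to [59.01, 62.37]: sample 2 = 63.82 > UCL; sample 8 = 62.77 > UCL; sample 10 = 58.38 < LCL.

out of control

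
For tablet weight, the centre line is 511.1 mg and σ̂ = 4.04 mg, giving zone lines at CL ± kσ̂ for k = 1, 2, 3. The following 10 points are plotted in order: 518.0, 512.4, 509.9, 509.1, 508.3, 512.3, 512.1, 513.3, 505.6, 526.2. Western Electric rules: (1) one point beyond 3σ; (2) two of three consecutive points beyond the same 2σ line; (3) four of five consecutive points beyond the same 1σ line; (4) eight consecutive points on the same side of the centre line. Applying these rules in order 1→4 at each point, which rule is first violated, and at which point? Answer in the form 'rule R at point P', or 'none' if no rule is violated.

Zone of each point (C = within 1σ̂, B = 1σ̂–2σ̂, A = 2σ̂–3σ̂, * = beyond 3σ̂; sign = side of CL): 1:+B, 2:+C, 3:-C, 4:-C, 5:-C, 6:+C, 7:+C, 8:+C, 9:-B, 10:+*
Rule 1 (one point beyond the 3σ limits) is satisfied at point 10.

rule 1 at point 10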